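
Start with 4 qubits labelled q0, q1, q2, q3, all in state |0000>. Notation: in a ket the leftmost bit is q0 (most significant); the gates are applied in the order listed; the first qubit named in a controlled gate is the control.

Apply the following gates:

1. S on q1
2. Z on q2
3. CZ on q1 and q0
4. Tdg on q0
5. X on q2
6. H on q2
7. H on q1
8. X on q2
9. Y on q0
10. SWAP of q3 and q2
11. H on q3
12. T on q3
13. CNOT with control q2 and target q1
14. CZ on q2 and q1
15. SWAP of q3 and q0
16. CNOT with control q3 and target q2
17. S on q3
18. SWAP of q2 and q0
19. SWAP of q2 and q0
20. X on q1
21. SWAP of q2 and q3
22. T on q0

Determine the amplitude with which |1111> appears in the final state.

|1111> carries amplitude sqrt(2)*I/2 in the final state. Key observation: the block from step 18 through step 19 cancels to the identity and can be dropped.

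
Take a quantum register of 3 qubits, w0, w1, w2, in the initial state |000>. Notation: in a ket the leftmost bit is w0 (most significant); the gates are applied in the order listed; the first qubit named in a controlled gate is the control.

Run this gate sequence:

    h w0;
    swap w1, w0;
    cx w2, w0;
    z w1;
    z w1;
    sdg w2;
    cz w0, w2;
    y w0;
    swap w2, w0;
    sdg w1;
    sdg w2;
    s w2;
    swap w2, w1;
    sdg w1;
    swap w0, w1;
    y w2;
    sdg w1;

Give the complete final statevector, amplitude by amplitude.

The final amplitudes are -sqrt(2)/2 on |100>, sqrt(2)*I/2 on |101>, and 0 on every other basis state.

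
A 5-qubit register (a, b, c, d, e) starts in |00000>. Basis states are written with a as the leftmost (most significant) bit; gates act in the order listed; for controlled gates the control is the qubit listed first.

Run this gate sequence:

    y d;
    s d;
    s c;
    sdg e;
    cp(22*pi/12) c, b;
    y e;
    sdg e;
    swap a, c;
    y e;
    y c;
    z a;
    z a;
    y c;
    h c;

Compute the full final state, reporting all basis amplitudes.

After the circuit, the state carries amplitude sqrt(2)*I/2 on |00010>, sqrt(2)*I/2 on |00110>, and 0 on every other basis state. Key observation: steps 10-13 multiply out to the identity, so the circuit reduces to the remaining gates.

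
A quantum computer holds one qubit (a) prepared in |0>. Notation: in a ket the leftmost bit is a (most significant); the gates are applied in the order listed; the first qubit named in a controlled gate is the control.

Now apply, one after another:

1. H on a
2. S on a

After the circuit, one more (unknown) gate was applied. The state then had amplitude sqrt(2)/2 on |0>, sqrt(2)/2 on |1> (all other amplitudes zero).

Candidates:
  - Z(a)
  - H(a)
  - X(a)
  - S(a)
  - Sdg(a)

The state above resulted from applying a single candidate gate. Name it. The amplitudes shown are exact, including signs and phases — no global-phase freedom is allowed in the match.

The applied gate was Sdg(a).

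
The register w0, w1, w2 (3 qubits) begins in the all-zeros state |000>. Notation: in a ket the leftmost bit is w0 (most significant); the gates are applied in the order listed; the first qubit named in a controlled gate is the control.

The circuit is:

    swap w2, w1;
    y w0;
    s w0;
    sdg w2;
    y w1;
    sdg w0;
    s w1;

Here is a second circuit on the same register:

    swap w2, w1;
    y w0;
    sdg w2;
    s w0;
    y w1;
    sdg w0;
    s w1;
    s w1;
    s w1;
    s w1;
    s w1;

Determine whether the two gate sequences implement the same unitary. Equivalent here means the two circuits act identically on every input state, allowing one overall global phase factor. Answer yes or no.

Yes: on every input state the two circuits agree up to one overall phase factor.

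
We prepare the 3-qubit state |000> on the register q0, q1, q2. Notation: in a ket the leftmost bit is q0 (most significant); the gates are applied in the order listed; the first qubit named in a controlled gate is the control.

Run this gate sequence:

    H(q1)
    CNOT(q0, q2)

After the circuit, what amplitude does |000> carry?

The final state's coefficient on |000> equals sqrt(2)/2.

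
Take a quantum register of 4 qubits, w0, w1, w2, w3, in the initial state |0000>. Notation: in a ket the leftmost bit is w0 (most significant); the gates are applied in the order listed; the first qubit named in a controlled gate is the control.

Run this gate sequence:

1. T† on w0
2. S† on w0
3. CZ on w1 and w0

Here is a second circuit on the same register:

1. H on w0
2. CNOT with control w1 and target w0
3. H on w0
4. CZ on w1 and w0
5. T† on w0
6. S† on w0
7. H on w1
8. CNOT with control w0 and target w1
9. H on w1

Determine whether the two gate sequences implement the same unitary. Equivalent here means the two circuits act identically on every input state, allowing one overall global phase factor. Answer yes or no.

Yes — the two circuits implement the same unitary up to a global phase.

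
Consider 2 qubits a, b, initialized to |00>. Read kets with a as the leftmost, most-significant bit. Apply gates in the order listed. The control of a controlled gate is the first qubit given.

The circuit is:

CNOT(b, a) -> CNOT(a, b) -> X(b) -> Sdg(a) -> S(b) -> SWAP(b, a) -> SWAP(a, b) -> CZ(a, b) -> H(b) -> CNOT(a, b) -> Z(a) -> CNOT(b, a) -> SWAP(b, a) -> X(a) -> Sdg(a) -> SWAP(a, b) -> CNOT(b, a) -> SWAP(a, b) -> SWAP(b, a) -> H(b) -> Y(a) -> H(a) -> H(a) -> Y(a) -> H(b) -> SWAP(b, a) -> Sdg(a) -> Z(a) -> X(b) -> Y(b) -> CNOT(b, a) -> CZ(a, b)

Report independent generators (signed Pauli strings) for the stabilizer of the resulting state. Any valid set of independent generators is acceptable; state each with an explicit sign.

The final state is stabilized by the group generated by +XI, -IZ; other independent generating sets are equally valid. Key observation: steps 19-26 multiply out to the identity, so the circuit reduces to the remaining gates.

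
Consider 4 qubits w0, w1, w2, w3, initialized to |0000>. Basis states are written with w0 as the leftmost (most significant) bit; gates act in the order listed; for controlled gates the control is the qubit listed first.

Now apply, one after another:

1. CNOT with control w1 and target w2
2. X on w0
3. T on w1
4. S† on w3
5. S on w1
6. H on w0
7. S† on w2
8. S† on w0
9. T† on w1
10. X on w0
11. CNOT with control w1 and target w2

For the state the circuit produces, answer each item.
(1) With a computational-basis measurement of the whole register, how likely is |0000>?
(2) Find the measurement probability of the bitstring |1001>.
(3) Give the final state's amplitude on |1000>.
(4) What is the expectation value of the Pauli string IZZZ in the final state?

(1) The probability of measuring |0000> is 1/2.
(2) The probability of measuring |1001> is 0.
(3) The amplitude on |1000> is sqrt(2)/2.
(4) The expectation value of IZZZ is 1.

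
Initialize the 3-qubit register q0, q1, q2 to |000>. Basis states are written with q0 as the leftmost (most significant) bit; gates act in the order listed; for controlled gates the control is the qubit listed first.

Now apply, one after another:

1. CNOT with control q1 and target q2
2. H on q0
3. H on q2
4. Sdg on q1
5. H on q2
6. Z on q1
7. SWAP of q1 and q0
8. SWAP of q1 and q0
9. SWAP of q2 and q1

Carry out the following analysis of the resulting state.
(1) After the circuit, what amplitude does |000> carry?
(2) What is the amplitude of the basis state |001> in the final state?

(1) The amplitude on |000> is sqrt(2)/2. Key observation: the block from step 7 through step 8 cancels to the identity and can be dropped.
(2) |001> carries amplitude 0 in the final state.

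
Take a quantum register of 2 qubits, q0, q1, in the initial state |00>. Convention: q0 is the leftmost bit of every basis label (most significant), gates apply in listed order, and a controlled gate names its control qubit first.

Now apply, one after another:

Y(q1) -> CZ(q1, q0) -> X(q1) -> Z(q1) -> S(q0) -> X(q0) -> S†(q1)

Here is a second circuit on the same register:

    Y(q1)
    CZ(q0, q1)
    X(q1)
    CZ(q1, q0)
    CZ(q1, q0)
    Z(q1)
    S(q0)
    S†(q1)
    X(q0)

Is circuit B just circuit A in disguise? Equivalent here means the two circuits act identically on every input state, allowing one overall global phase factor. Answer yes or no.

Yes — the two circuits implement the same unitary up to a global phase.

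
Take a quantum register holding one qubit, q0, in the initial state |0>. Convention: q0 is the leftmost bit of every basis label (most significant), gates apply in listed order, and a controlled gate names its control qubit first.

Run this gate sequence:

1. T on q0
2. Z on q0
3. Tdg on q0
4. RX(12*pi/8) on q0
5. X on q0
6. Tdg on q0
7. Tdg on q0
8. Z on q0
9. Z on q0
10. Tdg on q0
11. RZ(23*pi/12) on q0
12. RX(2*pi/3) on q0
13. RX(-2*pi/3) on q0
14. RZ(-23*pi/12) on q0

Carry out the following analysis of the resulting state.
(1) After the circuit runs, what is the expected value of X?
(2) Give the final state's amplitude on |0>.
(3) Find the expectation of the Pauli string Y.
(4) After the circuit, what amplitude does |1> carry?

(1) The expectation value of X is -sqrt(2)/2. Key observation: steps 11-14 multiply out to the identity, so the circuit reduces to the remaining gates.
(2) The final state's coefficient on |0> equals -sqrt(2)*I/2.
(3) The expectation value of Y is sqrt(2)/2.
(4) |1> carries amplitude sqrt(2)*exp(I*pi/4)/2 in the final state.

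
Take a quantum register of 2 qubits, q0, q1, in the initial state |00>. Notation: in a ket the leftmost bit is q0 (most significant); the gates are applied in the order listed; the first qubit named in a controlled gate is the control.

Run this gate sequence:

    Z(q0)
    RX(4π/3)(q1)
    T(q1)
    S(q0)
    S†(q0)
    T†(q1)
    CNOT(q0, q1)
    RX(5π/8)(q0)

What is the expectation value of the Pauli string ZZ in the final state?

The observable ZZ averages to sqrt(2 - sqrt(2))/4. Key observation: steps 3-6 multiply out to the identity, so the circuit reduces to the remaining gates.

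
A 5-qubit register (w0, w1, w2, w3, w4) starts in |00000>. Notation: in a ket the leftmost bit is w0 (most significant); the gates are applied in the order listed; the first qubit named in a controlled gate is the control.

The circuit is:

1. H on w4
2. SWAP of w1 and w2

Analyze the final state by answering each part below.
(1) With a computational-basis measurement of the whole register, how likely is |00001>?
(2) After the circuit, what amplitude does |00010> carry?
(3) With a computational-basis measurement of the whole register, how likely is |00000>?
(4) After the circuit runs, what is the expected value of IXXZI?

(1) Outcome |00001> occurs with probability 1/2.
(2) |00010> carries amplitude 0 in the final state.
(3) A full measurement returns |00000> with probability 1/2.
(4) The observable IXXZI averages to 0.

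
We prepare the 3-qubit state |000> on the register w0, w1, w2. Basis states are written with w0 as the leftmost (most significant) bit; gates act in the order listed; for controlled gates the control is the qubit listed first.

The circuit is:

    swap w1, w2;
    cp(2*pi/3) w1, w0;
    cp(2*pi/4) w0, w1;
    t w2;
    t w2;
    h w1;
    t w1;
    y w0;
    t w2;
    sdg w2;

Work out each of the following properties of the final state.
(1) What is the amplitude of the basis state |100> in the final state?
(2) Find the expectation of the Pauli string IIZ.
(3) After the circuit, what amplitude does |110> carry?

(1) The amplitude on |100> is sqrt(2)*I/2.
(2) The expectation value of IIZ is 1.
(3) |110> carries amplitude sqrt(2)*exp(3*I*pi/4)/2 in the final state.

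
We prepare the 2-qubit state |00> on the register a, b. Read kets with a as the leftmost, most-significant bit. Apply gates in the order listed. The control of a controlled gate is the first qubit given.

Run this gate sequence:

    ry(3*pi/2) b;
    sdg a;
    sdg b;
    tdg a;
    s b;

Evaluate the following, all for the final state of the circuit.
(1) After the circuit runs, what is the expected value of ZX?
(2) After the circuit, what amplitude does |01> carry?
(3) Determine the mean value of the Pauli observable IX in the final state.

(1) The expectation value of ZX is -1.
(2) |01> carries amplitude sqrt(2)/2 in the final state.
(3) In the final state, IX has expectation -1.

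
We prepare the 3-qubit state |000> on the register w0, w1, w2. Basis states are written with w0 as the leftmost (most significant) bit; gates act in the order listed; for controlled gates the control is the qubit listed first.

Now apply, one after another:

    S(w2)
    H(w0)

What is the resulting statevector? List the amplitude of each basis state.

The final amplitudes are sqrt(2)/2 on |000>, sqrt(2)/2 on |100>, and 0 on every other basis state.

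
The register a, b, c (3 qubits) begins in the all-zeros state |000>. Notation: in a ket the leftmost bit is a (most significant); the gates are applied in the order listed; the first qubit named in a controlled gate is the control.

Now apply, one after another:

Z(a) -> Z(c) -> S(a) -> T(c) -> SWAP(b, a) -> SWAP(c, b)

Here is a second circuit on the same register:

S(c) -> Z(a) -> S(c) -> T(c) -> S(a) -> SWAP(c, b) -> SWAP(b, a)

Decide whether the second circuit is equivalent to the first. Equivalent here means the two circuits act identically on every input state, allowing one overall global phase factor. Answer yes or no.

No: there is an input state on which the two circuits produce genuinely different outputs (not merely differing by a phase).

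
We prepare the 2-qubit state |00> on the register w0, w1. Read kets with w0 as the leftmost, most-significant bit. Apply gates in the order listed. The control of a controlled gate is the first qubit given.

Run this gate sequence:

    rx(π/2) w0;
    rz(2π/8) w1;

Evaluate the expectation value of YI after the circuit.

In the final state, YI has expectation -1.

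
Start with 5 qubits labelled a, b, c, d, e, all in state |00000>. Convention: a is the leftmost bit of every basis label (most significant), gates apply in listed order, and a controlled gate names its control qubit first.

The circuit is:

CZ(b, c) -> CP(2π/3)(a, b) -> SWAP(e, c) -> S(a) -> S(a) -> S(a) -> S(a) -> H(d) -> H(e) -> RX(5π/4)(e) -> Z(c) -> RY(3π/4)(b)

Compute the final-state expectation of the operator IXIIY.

The expectation value of IXIIY is 0.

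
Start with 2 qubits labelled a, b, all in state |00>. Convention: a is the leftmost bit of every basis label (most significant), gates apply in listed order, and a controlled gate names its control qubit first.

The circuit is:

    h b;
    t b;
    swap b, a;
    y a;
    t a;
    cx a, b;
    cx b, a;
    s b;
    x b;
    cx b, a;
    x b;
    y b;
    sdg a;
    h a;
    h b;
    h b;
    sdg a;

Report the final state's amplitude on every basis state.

After the circuit, the state carries amplitude exp(3*I*pi/4)/2 on |00>, -exp(3*I*pi/4)/2 on |01>, exp(I*pi/4)/2 on |10>, exp(I*pi/4)/2 on |11>.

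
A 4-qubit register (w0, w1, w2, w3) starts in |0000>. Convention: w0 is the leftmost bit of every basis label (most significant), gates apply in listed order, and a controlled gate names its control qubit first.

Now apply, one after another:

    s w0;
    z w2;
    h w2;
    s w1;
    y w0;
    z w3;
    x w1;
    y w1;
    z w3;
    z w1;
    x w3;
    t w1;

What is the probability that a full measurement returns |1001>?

The probability of measuring |1001> is 1/2.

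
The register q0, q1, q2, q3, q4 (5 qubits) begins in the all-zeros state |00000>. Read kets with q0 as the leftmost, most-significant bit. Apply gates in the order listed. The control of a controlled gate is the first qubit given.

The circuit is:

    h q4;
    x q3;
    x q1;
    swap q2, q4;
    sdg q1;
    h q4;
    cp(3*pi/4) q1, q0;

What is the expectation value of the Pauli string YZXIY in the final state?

In the final state, YZXIY has expectation 0.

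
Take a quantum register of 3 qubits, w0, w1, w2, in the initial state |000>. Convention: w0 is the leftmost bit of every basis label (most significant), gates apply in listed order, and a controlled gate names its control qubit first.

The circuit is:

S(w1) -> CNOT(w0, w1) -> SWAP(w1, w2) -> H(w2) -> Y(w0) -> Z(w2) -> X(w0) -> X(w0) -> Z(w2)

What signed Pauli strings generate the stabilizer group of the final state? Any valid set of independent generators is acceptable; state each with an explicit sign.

The stabilizer group can be generated by +IIX, -ZII, +IZI, among other valid generating sets.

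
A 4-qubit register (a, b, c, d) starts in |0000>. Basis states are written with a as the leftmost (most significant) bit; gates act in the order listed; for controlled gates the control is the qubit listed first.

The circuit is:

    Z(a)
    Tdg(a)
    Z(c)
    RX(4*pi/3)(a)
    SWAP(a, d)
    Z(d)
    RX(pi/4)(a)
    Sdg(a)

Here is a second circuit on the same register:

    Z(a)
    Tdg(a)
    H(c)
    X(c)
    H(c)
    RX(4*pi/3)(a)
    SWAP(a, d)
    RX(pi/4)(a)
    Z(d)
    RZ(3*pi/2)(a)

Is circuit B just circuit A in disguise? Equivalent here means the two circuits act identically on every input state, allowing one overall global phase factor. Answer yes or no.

Yes — the two circuits implement the same unitary up to a global phase.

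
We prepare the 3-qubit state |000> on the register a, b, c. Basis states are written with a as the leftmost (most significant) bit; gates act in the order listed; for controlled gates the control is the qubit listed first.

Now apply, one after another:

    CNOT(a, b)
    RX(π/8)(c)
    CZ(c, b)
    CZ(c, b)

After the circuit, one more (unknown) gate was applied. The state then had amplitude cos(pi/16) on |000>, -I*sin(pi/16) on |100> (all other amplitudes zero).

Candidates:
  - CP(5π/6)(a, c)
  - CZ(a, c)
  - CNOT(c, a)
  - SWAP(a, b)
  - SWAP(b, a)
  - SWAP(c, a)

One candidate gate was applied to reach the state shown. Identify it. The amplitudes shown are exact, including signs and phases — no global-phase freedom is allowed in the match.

It was SWAP(c, a) that produced the state shown.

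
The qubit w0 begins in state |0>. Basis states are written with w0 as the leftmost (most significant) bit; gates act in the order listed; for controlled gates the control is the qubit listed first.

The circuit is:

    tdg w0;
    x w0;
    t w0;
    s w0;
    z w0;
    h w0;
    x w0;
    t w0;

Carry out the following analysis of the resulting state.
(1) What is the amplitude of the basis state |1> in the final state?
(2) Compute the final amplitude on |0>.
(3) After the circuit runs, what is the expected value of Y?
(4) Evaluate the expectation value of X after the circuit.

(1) |1> carries amplitude sqrt(2)/2 in the final state.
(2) The amplitude on |0> is sqrt(2)*exp(3*I*pi/4)/2.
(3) In the final state, Y has expectation -sqrt(2)/2.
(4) In the final state, X has expectation -sqrt(2)/2.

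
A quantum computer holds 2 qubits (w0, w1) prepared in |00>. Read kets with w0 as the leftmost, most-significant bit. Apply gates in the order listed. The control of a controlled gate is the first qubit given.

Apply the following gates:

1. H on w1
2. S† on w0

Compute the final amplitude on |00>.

The final state's coefficient on |00> equals sqrt(2)/2.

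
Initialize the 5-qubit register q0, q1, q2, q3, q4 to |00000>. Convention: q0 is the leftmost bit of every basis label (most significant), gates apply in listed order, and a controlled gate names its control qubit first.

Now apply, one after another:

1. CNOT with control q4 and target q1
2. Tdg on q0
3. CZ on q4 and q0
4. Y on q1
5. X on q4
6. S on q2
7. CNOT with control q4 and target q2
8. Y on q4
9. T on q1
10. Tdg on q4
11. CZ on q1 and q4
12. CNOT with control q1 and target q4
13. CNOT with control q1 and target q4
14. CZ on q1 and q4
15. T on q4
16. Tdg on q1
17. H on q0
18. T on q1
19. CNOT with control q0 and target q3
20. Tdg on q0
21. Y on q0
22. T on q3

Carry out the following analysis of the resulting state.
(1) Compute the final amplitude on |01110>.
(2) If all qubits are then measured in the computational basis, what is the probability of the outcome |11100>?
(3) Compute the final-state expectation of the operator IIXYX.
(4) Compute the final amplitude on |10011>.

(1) |01110> carries amplitude -sqrt(2)*exp(3*I*pi/4)/2 in the final state. Key observation: gates 10-15 undo each other exactly, leaving only the rest of the circuit to track.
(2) The probability of measuring |11100> is 1/2.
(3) In the final state, IIXYX has expectation 0.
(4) The amplitude on |10011> is 0.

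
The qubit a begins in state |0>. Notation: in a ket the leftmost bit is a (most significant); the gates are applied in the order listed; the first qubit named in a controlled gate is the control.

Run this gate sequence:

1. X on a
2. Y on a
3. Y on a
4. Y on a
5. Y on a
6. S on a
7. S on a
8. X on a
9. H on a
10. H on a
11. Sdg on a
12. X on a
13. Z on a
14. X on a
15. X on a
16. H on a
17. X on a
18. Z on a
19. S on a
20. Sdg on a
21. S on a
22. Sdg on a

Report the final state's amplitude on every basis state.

The resulting statevector has amplitude -sqrt(2)/2 on |0>, -sqrt(2)/2 on |1>.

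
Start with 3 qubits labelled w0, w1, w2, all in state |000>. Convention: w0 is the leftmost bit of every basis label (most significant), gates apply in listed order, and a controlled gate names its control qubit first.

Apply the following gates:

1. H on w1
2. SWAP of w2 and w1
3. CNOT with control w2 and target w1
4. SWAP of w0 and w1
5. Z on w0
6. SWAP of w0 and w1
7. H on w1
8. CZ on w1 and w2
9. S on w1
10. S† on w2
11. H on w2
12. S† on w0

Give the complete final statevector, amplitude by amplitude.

The final amplitudes are sqrt(2)*(1 + I)/4 on |000>, sqrt(2)*(1 - I)/4 on |001>, sqrt(2)*(-1 + I)/4 on |010>, sqrt(2)*(1 + I)/4 on |011>, 0 on |100>, 0 on |101>, 0 on |110>, 0 on |111>.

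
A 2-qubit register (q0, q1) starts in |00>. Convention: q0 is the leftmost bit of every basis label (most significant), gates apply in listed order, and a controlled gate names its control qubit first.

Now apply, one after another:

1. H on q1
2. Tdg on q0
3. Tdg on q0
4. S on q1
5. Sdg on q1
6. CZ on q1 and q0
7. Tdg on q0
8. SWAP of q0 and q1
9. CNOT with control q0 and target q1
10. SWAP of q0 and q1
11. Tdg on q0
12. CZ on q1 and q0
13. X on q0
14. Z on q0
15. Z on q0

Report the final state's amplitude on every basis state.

The final amplitudes are 0 on |00>, sqrt(2)*exp(3*I*pi/4)/2 on |01>, sqrt(2)/2 on |10>, 0 on |11>. Key observation: gates 4-5 undo each other exactly, leaving only the rest of the circuit to track.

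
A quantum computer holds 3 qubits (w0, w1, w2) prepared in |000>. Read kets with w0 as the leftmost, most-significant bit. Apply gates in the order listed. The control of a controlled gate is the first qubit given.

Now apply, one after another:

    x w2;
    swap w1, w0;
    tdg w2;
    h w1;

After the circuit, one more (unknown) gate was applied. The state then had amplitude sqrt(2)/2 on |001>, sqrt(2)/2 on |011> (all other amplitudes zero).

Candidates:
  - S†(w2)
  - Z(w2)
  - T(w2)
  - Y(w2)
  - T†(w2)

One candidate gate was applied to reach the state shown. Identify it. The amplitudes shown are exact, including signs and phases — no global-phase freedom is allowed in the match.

It was T(w2) that produced the state shown.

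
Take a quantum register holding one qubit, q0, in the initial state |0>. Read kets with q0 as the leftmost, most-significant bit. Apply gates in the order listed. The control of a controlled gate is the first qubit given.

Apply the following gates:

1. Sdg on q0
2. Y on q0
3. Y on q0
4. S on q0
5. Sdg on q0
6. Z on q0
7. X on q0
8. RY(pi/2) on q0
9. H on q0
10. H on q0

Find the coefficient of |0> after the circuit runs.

|0> carries amplitude -sqrt(2)/2 in the final state. Key observation: steps 9-10 multiply out to the identity, so the circuit reduces to the remaining gates.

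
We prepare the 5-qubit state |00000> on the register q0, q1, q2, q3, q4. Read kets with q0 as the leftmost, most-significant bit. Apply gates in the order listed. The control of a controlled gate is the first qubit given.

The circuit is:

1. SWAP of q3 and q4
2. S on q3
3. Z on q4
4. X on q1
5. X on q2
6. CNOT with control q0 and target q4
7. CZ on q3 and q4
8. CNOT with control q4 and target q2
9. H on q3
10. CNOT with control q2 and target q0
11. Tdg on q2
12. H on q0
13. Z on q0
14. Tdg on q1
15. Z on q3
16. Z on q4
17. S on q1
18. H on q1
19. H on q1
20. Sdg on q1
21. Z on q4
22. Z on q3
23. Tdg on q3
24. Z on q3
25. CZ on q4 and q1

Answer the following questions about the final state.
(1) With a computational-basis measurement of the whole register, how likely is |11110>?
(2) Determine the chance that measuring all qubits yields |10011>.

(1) A full measurement returns |11110> with probability 1/4. Key observation: the block from step 15 through step 22 cancels to the identity and can be dropped.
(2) A full measurement returns |10011> with probability 0.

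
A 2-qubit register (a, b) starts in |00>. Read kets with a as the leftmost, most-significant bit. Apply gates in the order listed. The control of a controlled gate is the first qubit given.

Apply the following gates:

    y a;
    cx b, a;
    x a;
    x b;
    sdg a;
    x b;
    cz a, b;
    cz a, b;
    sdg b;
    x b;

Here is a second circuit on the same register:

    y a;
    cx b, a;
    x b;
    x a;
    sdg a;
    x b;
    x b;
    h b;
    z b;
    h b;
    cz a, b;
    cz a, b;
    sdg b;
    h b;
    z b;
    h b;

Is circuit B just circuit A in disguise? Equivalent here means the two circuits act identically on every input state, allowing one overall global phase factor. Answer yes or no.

Yes — the two circuits implement the same unitary up to a global phase.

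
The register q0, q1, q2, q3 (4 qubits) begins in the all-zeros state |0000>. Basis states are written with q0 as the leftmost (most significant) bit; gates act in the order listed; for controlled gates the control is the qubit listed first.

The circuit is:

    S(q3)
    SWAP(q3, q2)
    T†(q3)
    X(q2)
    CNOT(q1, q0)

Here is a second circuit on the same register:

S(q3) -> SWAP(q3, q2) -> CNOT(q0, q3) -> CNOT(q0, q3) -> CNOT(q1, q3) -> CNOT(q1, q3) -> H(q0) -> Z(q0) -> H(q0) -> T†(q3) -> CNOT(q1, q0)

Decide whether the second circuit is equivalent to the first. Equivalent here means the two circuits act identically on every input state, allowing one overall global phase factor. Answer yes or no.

No — the two circuits implement different unitaries, even allowing a global phase.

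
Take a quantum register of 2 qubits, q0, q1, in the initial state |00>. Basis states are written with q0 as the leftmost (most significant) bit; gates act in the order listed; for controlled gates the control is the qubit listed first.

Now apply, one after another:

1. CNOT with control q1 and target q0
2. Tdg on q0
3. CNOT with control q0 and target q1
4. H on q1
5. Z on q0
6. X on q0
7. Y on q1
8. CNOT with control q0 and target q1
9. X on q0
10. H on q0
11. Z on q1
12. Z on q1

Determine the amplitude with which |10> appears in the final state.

|10> carries amplitude I/2 in the final state.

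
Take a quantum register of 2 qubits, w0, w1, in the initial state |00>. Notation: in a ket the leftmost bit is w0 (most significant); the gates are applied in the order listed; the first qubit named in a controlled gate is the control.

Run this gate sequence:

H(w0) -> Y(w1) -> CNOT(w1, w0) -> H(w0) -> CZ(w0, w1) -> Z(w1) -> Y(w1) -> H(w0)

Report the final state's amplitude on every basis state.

The resulting statevector has amplitude -sqrt(2)/2 on |00>, 0 on |01>, -sqrt(2)/2 on |10>, 0 on |11>.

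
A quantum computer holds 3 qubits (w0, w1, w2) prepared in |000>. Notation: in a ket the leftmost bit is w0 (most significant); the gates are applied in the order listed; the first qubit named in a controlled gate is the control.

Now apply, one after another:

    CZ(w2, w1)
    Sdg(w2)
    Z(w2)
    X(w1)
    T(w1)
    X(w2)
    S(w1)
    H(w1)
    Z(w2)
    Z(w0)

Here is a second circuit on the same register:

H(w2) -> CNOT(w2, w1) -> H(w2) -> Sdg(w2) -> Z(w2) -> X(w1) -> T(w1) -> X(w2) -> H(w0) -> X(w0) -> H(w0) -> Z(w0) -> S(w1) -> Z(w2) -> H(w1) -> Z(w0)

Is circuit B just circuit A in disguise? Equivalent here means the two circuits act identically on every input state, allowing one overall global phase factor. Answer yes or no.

No, they are not equivalent — no single phase factor reconciles the two unitaries.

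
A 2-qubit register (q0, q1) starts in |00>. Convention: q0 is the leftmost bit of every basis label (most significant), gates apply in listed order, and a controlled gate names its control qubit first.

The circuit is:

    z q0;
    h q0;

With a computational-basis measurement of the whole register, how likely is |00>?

The probability of measuring |00> is 1/2.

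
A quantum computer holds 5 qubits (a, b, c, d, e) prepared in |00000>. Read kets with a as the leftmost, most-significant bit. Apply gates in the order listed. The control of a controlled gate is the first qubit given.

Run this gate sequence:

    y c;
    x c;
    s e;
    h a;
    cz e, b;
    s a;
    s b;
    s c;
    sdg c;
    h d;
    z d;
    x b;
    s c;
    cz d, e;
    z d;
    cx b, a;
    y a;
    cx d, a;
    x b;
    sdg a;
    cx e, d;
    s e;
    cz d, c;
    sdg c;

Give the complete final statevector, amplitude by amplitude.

After the circuit, the state carries amplitude 1/2 on |00000>, -I/2 on |00010>, -1/2 on |10000>, -I/2 on |10010>, and 0 on every other basis state.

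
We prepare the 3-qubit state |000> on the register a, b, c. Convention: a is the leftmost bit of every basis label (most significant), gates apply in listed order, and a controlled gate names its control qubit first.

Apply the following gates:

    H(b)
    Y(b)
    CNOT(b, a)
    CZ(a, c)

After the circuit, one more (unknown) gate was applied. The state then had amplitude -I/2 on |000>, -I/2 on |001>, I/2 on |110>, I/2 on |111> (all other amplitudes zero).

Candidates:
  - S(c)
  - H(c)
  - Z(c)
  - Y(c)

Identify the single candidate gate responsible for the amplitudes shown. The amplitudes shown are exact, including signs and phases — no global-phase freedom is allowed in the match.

It was H(c) that produced the state shown.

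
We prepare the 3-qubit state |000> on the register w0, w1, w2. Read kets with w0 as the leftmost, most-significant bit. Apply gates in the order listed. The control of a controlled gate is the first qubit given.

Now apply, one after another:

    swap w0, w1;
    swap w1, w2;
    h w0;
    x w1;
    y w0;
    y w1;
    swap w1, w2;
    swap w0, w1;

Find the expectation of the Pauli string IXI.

In the final state, IXI has expectation -1.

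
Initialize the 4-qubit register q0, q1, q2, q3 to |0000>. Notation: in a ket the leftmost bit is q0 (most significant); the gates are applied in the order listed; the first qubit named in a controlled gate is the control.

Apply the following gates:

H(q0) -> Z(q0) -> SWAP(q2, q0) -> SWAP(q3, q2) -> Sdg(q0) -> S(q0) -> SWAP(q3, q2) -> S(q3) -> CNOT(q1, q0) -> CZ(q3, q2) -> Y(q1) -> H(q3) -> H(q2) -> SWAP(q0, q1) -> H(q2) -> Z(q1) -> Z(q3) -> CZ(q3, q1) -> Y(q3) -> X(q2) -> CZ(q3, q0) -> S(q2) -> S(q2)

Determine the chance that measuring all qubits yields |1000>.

The probability of measuring |1000> is 1/4. Key observation: gates 4-7 undo each other exactly, leaving only the rest of the circuit to track.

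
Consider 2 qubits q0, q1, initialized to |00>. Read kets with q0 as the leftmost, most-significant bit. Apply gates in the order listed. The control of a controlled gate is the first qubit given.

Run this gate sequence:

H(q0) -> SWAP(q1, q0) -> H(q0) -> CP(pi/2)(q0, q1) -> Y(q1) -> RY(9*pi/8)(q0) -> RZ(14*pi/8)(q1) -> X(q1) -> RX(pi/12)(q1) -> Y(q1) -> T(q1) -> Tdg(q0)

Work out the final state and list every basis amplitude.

After the circuit, the state carries amplitude sqrt(3)*I*sqrt(sqrt(2)/4 + 1/2)*exp(-7*I*pi/8)*sin(7*pi/16)/4 + I*sqrt(sqrt(2)/4 + 1/2)*exp(7*I*pi/8)*sin(7*pi/16)/4 + I*sqrt(1/2 - sqrt(2)/4)*exp(-7*I*pi/8)*sin(7*pi/16)/4 + I*sqrt(sqrt(2)/4 + 1/2)*exp(7*I*pi/8)*cos(7*pi/16)/4 + sqrt(3)*sqrt(sqrt(2)/4 + 1/2)*exp(-7*I*pi/8)*cos(7*pi/16)/4 + sqrt(1/2 - sqrt(2)/4)*exp(-7*I*pi/8)*cos(7*pi/16)/4 - sqrt(3)*I*sqrt(1/2 - sqrt(2)/4)*exp(7*I*pi/8)*cos(7*pi/16)/4 - sqrt(3)*I*sqrt(1/2 - sqrt(2)/4)*exp(7*I*pi/8)*sin(7*pi/16)/4 on |00>, sqrt(3)*sqrt(1/2 - sqrt(2)/4)*exp(-5*I*pi/8)*sin(7*pi/16)/4 + sqrt(3)*sqrt(sqrt(2)/4 + 1/2)*exp(-7*I*pi/8)*sin(7*pi/16)/4 + sqrt(1/2 - sqrt(2)/4)*exp(-7*I*pi/8)*sin(7*pi/16)/4 + sqrt(3)*sqrt(sqrt(2)/4 + 1/2)*exp(-7*I*pi/8)*cos(7*pi/16)/4 + I*sqrt(sqrt(2)/4 + 1/2)*exp(-5*I*pi/8)*cos(7*pi/16)/4 + sqrt(1/2 - sqrt(2)/4)*exp(-7*I*pi/8)*cos(7*pi/16)/4 - sqrt(3)*I*sqrt(1/2 - sqrt(2)/4)*exp(-5*I*pi/8)*cos(7*pi/16)/4 - sqrt(sqrt(2)/4 + 1/2)*exp(-5*I*pi/8)*sin(7*pi/16)/4 on |01>, -sqrt(3)*sqrt(sqrt(2)/4 + 1/2)*exp(7*I*pi/8)*sin(7*pi/16)/4 + sqrt(3)*I*sqrt(sqrt(2)/4 + 1/2)*exp(7*I*pi/8)*cos(7*pi/16)/4 + sqrt(3)*I*sqrt(1/2 - sqrt(2)/4)*exp(5*I*pi/8)*sin(7*pi/16)/4 - sqrt(1/2 - sqrt(2)/4)*exp(7*I*pi/8)*sin(7*pi/16)/4 + I*sqrt(sqrt(2)/4 + 1/2)*exp(5*I*pi/8)*cos(7*pi/16)/4 + I*sqrt(1/2 - sqrt(2)/4)*exp(7*I*pi/8)*cos(7*pi/16)/4 - sqrt(3)*I*sqrt(1/2 - sqrt(2)/4)*exp(5*I*pi/8)*cos(7*pi/16)/4 - I*sqrt(sqrt(2)/4 + 1/2)*exp(5*I*pi/8)*sin(7*pi/16)/4 on |10>, sqrt(3)*I*sqrt(1/2 - sqrt(2)/4)*exp(-7*I*pi/8)*sin(7*pi/16)/4 - sqrt(3)*sqrt(sqrt(2)/4 + 1/2)*exp(7*I*pi/8)*sin(7*pi/16)/4 - sqrt(1/2 - sqrt(2)/4)*exp(7*I*pi/8)*sin(7*pi/16)/4 + sqrt(3)*sqrt(1/2 - sqrt(2)/4)*exp(-7*I*pi/8)*cos(7*pi/16)/4 + sqrt(1/2 - sqrt(2)/4)*exp(7*I*pi/8)*cos(7*pi/16)/4 - sqrt(sqrt(2)/4 + 1/2)*exp(-7*I*pi/8)*cos(7*pi/16)/4 + sqrt(3)*sqrt(sqrt(2)/4 + 1/2)*exp(7*I*pi/8)*cos(7*pi/16)/4 - I*sqrt(sqrt(2)/4 + 1/2)*exp(-7*I*pi/8)*sin(7*pi/16)/4 on |11>.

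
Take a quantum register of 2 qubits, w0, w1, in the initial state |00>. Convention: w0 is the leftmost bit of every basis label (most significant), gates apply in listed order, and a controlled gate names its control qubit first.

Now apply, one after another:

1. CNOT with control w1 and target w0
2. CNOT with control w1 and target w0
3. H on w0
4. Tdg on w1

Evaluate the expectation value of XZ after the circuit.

In the final state, XZ has expectation 1. Key observation: gates 1-2 undo each other exactly, leaving only the rest of the circuit to track.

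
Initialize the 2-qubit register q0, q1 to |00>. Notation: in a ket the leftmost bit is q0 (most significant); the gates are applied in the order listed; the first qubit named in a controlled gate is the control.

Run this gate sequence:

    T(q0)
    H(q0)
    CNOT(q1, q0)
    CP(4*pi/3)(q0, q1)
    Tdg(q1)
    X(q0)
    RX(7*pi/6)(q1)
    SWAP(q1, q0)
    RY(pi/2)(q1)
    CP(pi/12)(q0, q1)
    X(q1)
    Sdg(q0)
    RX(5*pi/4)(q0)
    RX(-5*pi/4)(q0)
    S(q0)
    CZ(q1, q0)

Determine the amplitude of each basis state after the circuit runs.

The final amplitudes are -sqrt(6)/4 + sqrt(2)/4 on |00>, 0 on |01>, (-sqrt(6) - sqrt(2))*exp(7*I*pi/12)/4 on |10>, 0 on |11>.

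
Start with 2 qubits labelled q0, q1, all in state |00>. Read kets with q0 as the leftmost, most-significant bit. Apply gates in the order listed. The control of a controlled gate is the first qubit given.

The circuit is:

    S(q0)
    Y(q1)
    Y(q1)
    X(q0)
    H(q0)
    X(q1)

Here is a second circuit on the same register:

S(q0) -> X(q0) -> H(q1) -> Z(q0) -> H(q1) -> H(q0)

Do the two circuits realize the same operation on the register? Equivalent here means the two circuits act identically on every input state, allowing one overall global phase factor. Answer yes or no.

No — the two circuits implement different unitaries, even allowing a global phase.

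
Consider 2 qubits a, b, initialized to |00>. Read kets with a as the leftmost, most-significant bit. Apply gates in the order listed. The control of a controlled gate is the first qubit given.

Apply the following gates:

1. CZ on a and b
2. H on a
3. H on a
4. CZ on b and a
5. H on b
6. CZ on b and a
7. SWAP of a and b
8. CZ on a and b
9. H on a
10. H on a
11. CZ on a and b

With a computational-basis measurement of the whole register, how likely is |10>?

The probability of measuring |10> is 1/2.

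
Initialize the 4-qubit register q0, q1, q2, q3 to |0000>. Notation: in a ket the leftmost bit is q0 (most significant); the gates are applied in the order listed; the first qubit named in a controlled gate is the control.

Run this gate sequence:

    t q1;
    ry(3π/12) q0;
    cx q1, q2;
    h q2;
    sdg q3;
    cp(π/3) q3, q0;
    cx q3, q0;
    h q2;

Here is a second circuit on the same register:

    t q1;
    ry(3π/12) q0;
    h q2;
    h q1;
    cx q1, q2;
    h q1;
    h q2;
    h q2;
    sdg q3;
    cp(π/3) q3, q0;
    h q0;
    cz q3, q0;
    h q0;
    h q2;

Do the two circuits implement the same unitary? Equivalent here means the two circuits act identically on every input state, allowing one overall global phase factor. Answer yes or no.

No: there is an input state on which the two circuits produce genuinely different outputs (not merely differing by a phase).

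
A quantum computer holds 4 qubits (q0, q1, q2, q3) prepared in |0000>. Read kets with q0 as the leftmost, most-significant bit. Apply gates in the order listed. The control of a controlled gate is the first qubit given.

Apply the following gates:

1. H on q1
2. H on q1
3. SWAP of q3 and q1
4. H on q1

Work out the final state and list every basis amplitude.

The final amplitudes are sqrt(2)/2 on |0000>, sqrt(2)/2 on |0100>, and 0 on every other basis state. Key observation: the block from step 1 through step 2 cancels to the identity and can be dropped.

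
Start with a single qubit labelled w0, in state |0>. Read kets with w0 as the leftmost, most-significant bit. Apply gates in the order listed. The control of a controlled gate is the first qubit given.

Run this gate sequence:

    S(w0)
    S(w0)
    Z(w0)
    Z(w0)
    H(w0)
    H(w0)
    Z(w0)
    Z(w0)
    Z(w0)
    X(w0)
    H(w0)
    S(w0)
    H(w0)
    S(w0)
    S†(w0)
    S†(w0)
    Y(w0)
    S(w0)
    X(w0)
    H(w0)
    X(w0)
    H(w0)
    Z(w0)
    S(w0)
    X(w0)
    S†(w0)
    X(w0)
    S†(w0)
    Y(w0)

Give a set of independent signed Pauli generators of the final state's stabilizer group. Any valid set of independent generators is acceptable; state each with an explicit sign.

The stabilizer group can be generated by +X, among other valid generating sets. Key observation: the block from step 3 through step 8 cancels to the identity and can be dropped.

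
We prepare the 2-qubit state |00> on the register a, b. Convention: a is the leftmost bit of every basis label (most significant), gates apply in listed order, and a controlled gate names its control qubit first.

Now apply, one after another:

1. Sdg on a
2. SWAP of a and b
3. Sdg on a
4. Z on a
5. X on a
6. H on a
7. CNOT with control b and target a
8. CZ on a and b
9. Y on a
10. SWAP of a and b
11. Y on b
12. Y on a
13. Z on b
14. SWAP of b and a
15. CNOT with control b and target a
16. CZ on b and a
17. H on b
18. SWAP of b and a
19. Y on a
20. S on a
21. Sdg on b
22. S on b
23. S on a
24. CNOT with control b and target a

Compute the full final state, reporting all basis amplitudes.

The resulting statevector has amplitude -1/2 on |00>, -1/2 on |01>, 1/2 on |10>, 1/2 on |11>.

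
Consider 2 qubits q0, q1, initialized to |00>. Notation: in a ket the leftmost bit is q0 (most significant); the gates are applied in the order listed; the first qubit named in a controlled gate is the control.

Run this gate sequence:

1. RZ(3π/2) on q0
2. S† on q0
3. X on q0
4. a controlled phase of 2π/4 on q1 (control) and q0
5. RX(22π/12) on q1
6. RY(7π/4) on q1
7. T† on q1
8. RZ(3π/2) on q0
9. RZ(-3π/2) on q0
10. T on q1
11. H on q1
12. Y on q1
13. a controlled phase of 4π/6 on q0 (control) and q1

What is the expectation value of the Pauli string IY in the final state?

The expectation value of IY is 1/4 - 3*sqrt(2)/8. Key observation: steps 7-10 multiply out to the identity, so the circuit reduces to the remaining gates.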